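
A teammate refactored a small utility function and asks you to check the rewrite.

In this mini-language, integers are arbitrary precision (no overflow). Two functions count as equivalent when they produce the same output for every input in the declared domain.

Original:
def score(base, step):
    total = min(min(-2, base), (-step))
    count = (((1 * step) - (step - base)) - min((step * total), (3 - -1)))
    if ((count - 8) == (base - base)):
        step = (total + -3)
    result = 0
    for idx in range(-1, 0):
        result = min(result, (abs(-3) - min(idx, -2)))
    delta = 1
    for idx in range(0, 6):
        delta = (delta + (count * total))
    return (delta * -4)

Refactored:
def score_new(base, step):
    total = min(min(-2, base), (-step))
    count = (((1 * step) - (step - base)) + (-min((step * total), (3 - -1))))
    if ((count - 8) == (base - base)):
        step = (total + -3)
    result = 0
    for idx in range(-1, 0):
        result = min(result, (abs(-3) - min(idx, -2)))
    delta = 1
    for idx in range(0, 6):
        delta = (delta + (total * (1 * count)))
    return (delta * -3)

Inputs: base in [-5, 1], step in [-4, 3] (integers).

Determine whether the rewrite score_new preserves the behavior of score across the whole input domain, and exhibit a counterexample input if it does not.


Take base=-5, step=-4.
score: total := -5 | count := -9 | ((count - 8) == (base - base)): false | result := 0 | iter idx=-1: | result := 0 | delta := 1 | iter idx=0: | delta := 46 | iter idx=1: | delta := 91 | iter idx=2: | delta := 136 | iter idx=3: | delta := 181 | iter idx=4: | delta := 226 | iter idx=5: | delta := 271 | result -1084
score_new: total := -5 | count := -9 | ((count - 8) == (base - base)): false | result := 0 | iter idx=-1: | result := 0 | delta := 1 | iter idx=0: | delta := 46 | iter idx=1: | delta := 91 | iter idx=2: | delta := 136 | iter idx=3: | delta := 181 | iter idx=4: | delta := 226 | iter idx=5: | delta := 271 | result -813
-1084 != -813, so the rewrite changes behavior.
verdict: not equivalent; witness: base=-5, step=-4


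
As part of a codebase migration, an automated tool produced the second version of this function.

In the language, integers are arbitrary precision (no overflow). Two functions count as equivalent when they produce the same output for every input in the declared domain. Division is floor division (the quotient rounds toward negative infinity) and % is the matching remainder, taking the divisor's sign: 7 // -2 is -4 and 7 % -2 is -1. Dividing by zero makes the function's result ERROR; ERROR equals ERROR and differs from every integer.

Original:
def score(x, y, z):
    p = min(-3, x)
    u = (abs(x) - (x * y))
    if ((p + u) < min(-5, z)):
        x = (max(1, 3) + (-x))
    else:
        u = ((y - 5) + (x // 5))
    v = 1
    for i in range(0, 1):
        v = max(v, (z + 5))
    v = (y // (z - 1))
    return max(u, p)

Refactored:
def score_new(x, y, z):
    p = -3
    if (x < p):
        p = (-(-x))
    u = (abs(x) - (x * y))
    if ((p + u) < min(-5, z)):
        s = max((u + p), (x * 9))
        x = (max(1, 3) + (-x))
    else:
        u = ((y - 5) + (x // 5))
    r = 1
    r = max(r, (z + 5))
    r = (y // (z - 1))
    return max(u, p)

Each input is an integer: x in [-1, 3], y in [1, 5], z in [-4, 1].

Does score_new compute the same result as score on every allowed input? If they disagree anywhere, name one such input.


Behavior is preserved: although constant usage differs; also statement counts differ; also branching structure differs; also min/max/abs usage differs; also comparison usage differs; also arithmetic usage differs; also loop structure differs; also local variable names differ, the outputs never diverge.
One worked example (x=-1, y=1, z=0) — score: p becomes -3; next u becomes 2; next ((p + u) < min(-5, z)) evaluates to false; next u becomes -5; next v becomes 1; next at i=0:; next v becomes 5; next v becomes -1; next final value -3; score_new: p becomes -3; next (x < p) evaluates to false; next u becomes 2; next ((p + u) < min(-5, z)) evaluates to false; next u becomes -5; next r becomes 1; next r becomes 5; next r becomes -1; next final value -3; agreement on -3.
Across all 150 domain points the two functions coincide.
verdict: equivalent


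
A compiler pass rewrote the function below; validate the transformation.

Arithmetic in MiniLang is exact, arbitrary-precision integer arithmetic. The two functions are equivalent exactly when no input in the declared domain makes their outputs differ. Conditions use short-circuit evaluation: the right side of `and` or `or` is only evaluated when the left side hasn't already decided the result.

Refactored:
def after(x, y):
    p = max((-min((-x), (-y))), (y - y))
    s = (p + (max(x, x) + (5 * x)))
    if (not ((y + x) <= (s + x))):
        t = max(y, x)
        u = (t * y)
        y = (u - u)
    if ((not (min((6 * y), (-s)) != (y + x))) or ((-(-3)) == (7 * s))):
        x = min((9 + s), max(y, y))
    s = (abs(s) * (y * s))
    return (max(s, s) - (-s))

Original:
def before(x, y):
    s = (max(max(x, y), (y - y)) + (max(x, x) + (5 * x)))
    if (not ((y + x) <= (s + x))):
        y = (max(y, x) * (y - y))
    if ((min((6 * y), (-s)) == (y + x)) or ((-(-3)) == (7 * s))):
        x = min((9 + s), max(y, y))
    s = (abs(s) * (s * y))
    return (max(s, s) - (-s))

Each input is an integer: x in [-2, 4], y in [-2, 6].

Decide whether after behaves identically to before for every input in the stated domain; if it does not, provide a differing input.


This is a faithful refactor — boolean connective usage differs; local variable names differ; min/max/abs usage differs; statement counts differ; comparison usage differs, but the computed results match everywhere.
Spot check at x=-1, y=-2 — before: s = -6; (not ((y + x) <= (s + x))) -> true; y = 0; ((min((6 * y), (-s)) == (y + x)) or ((-(-3)) == (7 * s))) -> false; s = 0; return 0. after: p = 0; s = -6; (not ((y + x) <= (s + x))) -> true; t = -1; u = 2; y = 0; ((not (min((6 * y), (-s)) != (y + x))) or ((-(-3)) == (7 * s))) -> false; s = 0; return 0. Both give 0.
Checked all 63 inputs in the declared domain: the outputs agree on every one.
verdict: equivalent


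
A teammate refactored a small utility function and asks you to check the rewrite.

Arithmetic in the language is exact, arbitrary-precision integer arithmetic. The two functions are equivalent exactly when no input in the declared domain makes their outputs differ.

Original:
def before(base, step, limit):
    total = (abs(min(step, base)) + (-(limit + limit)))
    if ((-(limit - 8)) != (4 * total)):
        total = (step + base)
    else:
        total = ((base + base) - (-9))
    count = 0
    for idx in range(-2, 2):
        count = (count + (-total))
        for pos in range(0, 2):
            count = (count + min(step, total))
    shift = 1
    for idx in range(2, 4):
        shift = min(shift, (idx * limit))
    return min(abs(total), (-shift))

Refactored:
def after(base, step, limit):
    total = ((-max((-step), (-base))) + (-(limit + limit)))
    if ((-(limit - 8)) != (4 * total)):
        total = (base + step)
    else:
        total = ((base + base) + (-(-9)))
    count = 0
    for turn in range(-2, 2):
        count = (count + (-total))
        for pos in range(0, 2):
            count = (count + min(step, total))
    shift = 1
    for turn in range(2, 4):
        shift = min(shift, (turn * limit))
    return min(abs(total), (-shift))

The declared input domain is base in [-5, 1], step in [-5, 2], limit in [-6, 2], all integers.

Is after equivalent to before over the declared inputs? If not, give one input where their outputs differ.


These are not equivalent — on base=-5, step=-5, limit=-4 the outputs split (10 vs 1).
before: total := 13 | ((-(limit - 8)) != (4 * total)): true | total := -10 | count := 0 | iter idx=-2: | count := 10 | iter pos=0: | count := 0 | iter pos=1: | count := -10 | iter idx=-1: | count := 0 | iter pos=0: | count := -10 | iter pos=1: | count := -20 | iter idx=0: | count := -10 | iter pos=0: | count := -20 | iter pos=1: | count := -30 | iter idx=1: | count := -20 | iter pos=0: | count := -30 | iter pos=1: | count := -40 | shift := 1 | iter idx=2: | shift := -8 | iter idx=3: | shift := -12 | result 10
after: total := 3 | ((-(limit - 8)) != (4 * total)): false | total := -1 | count := 0 | iter turn=-2: | count := 1 | iter pos=0: | count := -4 | iter pos=1: | count := -9 | iter turn=-1: | count := -8 | iter pos=0: | count := -13 | iter pos=1: | count := -18 | iter turn=0: | count := -17 | iter pos=0: | count := -22 | iter pos=1: | count := -27 | iter turn=1: | count := -26 | iter pos=0: | count := -31 | iter pos=1: | count := -36 | shift := 1 | iter turn=2: | shift := -8 | iter turn=3: | shift := -12 | result 1
verdict: not equivalent; witness: base=-5, step=-5, limit=-4


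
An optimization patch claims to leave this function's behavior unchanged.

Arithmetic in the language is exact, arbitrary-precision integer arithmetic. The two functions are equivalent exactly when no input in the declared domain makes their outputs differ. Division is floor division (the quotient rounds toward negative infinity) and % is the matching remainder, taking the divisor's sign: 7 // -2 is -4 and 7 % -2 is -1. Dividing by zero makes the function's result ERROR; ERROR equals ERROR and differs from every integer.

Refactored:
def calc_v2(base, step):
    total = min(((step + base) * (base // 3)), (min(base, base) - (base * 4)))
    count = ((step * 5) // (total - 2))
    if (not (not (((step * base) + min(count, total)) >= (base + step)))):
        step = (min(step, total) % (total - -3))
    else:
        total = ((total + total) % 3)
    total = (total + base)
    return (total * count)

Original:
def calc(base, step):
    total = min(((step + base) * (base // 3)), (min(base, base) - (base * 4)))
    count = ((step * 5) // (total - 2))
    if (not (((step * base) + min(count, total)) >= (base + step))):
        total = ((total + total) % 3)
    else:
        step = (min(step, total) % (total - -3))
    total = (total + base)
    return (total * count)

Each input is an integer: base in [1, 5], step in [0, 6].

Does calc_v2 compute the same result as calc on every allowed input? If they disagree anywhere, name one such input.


The two are interchangeable: boolean connective usage differs, and every declared input agrees.
Spot check at base=3, step=3 — calc: total becomes -9; next count becomes -2; next (not (((step * base) + min(count, total)) >= (base + step))) evaluates to true; next total becomes 0; next total becomes 3; next final value -6. calc_v2: total becomes -9; next count becomes -2; next (not (not (((step * base) + min(count, total)) >= (base + step)))) evaluates to false; next total becomes 0; next total becomes 3; next final value -6. Both give -6.
Across all 35 domain points the two functions coincide.
verdict: equivalent


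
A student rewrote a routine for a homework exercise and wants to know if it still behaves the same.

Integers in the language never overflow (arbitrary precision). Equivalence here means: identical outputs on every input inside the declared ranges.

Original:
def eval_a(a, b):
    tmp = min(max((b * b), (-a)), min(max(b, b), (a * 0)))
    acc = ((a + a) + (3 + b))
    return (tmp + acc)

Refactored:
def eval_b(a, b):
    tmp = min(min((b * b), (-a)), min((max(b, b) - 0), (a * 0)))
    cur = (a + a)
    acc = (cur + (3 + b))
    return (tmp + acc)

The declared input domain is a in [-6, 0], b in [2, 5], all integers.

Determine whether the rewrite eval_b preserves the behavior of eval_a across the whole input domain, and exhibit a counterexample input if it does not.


The edit looks behavioral (`max((b * b), (-a))` became `min((b * b), (-a))`), but over these ranges it never changes the outcome.
Tracing a=0, b=5: eval_a: tmp := 0 | acc := 8 | result 8 | eval_b: tmp := 0 | cur := 0 | acc := 8 | result 8 — matching result 8.
Checked all 28 inputs in the declared domain: the outputs agree on every one.
verdict: equivalent


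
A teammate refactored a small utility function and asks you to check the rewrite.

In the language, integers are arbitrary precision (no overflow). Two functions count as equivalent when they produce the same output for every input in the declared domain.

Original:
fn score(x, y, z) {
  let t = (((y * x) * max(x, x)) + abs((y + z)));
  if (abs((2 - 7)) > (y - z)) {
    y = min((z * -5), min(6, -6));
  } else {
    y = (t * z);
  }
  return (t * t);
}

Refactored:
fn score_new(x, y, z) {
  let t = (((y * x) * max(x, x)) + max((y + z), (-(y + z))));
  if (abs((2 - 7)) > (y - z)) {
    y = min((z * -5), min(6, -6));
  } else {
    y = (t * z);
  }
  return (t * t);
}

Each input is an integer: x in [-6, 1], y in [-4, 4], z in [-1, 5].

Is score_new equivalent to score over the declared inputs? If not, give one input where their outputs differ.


Equivalent — the differences include min/max/abs usage differs; and arithmetic usage differs, yet no declared input distinguishes the two.
One worked example (x=-3, y=4, z=3) — score: t becomes 43; next (abs((2 - 7)) > (y - z)) evaluates to true; next y becomes -15; next final value 1849; score_new: t becomes 43; next (abs((2 - 7)) > (y - z)) evaluates to true; next y becomes -15; next final value 1849; agreement on 1849.
Checked all 504 inputs in the declared domain: the outputs agree on every one.
verdict: equivalent


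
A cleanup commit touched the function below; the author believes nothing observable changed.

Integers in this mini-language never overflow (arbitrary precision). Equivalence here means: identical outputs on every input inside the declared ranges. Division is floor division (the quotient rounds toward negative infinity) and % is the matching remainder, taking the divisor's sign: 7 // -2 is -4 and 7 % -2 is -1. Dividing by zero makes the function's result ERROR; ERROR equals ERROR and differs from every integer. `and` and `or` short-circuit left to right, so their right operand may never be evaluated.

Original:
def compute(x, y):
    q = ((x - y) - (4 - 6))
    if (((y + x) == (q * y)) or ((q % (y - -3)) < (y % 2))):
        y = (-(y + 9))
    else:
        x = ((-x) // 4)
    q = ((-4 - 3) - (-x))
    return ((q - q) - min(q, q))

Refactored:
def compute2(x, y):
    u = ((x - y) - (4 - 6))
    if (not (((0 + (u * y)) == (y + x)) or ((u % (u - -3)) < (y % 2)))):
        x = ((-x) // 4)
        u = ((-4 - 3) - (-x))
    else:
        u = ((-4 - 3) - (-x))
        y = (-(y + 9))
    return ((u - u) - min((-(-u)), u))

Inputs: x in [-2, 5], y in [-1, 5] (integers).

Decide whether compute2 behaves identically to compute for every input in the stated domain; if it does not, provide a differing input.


At x=-2, y=3: compute gives 7, compute2 gives ERROR.
verdict: not equivalent; witness: x=-2, y=3


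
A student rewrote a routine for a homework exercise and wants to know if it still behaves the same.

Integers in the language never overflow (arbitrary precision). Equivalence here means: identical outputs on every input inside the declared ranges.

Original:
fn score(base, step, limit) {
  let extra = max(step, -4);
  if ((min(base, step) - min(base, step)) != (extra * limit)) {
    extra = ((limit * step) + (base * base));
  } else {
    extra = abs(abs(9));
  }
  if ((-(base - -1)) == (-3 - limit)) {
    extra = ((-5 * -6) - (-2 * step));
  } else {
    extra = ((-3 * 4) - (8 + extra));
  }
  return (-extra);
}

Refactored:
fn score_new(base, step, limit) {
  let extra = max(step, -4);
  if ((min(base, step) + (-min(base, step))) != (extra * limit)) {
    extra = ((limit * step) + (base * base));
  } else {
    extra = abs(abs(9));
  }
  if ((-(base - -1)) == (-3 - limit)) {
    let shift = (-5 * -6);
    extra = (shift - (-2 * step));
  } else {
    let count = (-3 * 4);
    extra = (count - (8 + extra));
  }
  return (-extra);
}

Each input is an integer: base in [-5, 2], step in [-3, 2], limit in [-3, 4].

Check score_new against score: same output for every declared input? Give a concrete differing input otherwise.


Side by side, the visible changes include: local variable names differ, and statement counts differ, and arithmetic usage differs.
Spot check at base=0, step=-3, limit=2 — score: extra becomes -3; next ((min(base, step) - min(base, step)) != (extra * limit)) evaluates to true; next extra becomes -6; next ((-(base - -1)) == (-3 - limit)) evaluates to false; next extra becomes -14; next final value 14. score_new: extra becomes -3; next ((min(base, step) + (-min(base, step))) != (extra * limit)) evaluates to true; next extra becomes -6; next ((-(base - -1)) == (-3 - limit)) evaluates to false; next count becomes -12; next extra becomes -14; next final value 14. Both give 14.
Checked all 384 inputs in the declared domain: the outputs agree on every one.
verdict: equivalent


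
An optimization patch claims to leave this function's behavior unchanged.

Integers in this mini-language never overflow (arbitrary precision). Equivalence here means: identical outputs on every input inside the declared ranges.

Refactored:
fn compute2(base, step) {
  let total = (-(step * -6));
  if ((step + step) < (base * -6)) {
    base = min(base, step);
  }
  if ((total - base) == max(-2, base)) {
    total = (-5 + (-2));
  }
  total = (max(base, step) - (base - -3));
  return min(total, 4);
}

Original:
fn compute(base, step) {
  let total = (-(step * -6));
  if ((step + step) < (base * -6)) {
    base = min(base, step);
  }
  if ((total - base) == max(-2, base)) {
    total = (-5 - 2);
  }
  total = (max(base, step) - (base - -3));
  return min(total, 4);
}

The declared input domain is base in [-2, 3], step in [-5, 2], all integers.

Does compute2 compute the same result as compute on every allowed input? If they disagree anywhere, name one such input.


Reading the diff, among the changes: arithmetic usage differs.
Spot check at base=1, step=-1 — compute: total := -6 | ((step + step) < (base * -6)): false | ((total - base) == max(-2, base)): false | total := -3 | result -3. compute2: total := -6 | ((step + step) < (base * -6)): false | ((total - base) == max(-2, base)): false | total := -3 | result -3. Both give -3.
Every one of the 48 inputs gives matching results.
verdict: equivalent


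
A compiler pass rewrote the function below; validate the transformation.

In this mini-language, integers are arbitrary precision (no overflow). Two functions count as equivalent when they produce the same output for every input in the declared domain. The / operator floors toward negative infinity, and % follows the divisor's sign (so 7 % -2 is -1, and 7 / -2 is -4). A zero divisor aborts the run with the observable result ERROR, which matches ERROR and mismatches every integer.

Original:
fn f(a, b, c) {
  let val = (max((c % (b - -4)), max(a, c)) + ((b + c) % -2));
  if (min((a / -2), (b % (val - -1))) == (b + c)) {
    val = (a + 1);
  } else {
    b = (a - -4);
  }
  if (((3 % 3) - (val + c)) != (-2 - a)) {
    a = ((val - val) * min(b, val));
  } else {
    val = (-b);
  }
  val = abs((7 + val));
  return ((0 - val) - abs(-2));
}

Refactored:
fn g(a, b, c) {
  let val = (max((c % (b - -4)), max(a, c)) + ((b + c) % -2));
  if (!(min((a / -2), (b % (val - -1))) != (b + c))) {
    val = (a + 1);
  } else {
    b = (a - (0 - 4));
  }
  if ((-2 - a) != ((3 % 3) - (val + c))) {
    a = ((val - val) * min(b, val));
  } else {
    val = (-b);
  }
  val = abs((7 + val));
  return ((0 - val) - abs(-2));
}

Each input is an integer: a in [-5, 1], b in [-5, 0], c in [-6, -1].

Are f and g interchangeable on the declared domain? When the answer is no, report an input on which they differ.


Behavior is preserved: although boolean connective usage differs; and arithmetic usage differs; and comparison usage differs; and constant usage differs, the outputs never diverge.
As a probe, take a=0, b=0, c=-5: f runs val := 2 | (min((a / -2), (b % (val - -1))) == (b + c)): false | b := 4 | (((3 % 3) - (val + c)) != (-2 - a)): true | a := 0 | val := 9 | result -11; g runs val := 2 | (!(min((a / -2), (b % (val - -1))) != (b + c))): false | b := 4 | ((-2 - a) != ((3 % 3) - (val + c))): true | a := 0 | val := 9 | result -11; both end at -11.
Every one of the 252 inputs gives matching results.
verdict: equivalent


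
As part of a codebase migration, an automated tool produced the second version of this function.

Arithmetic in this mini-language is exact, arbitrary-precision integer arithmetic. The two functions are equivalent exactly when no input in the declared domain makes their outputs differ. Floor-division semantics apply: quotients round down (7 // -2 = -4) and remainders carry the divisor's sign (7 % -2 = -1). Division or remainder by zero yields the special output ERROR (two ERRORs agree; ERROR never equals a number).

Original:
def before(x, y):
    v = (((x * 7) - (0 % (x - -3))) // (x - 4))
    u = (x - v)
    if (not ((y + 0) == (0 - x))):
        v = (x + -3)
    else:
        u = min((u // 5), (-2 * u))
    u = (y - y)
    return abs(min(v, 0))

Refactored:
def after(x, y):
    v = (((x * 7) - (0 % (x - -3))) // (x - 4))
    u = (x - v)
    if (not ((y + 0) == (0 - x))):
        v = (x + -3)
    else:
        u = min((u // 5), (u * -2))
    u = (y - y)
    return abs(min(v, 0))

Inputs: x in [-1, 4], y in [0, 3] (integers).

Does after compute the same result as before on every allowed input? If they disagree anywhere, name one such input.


Behavior is preserved: although same computation, different form, the outputs never diverge.
As a probe, take x=1, y=2: before runs v becomes -3; next u becomes 4; next (not ((y + 0) == (0 - x))) evaluates to true; next v becomes -2; next u becomes 0; next final value 2; after runs v becomes -3; next u becomes 4; next (not ((y + 0) == (0 - x))) evaluates to true; next v becomes -2; next u becomes 0; next final value 2; both end at 2.
Every one of the 24 inputs gives matching results.
verdict: equivalent


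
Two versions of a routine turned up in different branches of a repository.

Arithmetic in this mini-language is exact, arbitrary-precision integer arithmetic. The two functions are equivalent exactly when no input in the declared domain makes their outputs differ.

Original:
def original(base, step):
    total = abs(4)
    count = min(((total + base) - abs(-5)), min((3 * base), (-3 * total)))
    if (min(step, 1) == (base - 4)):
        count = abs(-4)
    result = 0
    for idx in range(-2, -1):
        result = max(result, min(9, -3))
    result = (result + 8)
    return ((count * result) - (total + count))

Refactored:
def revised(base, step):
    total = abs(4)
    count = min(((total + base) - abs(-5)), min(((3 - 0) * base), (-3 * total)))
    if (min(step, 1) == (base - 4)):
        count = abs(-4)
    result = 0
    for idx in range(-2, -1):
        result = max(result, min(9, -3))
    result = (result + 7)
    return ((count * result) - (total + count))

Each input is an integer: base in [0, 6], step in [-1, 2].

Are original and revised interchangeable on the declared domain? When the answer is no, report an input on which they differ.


Try base=0, step=-1.
original: total becomes 4; next count becomes -12; next (min(step, 1) == (base - 4)) evaluates to false; next result becomes 0; next at idx=-2:; next result becomes 0; next result becomes 8; next final value -88
revised: total becomes 4; next count becomes -12; next (min(step, 1) == (base - 4)) evaluates to false; next result becomes 0; next at idx=-2:; next result becomes 0; next result becomes 7; next final value -76
-88 != -76, so the rewrite changes behavior.
verdict: not equivalent; witness: base=0, step=-1


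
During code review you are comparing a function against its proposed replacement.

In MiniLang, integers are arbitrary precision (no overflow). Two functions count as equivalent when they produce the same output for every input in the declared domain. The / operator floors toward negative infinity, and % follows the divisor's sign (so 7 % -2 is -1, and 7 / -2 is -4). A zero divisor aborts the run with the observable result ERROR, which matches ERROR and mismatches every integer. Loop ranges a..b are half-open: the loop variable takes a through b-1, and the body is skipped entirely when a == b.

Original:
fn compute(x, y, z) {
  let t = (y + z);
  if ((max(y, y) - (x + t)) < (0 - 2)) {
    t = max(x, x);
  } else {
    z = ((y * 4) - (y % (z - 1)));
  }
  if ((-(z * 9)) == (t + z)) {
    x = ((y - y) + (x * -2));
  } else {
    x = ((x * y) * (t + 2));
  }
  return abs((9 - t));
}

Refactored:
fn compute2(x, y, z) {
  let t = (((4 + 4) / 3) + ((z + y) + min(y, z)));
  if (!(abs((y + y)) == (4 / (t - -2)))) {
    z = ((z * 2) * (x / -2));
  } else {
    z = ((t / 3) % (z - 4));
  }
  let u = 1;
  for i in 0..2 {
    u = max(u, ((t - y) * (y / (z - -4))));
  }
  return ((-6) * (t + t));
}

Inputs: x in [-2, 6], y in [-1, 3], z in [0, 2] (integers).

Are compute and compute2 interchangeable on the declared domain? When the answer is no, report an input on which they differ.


x=-2, y=-1, z=0 yields 10 from compute but 0 from compute2.
verdict: not equivalent; witness: x=-2, y=-1, z=0


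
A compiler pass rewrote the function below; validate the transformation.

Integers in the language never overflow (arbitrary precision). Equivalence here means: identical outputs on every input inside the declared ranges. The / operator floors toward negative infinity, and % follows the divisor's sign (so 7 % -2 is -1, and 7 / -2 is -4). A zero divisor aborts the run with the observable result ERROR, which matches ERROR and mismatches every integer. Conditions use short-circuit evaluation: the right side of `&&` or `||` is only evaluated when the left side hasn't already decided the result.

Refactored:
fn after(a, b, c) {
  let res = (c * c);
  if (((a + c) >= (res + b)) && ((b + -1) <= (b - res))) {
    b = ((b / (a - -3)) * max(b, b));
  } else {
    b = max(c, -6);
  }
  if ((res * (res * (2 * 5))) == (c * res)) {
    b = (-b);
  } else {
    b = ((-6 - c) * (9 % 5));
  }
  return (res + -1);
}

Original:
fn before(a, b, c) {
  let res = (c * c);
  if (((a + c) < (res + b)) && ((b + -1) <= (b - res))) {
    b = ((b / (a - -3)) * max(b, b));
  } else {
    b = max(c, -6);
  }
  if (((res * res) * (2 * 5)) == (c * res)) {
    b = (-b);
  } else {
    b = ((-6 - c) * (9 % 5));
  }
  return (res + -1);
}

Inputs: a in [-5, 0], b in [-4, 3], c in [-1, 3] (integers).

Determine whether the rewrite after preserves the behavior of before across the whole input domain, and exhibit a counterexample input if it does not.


Take a=-3, b=-4, c=-1.
before: res = 1; (((a + c) < (res + b)) && ((b + -1) <= (b - res))) -> true; division by zero -> ERROR
after: res = 1; (((a + c) >= (res + b)) && ((b + -1) <= (b - res))) -> false; b = -1; ((res * (res * (2 * 5))) == (c * res)) -> false; b = -20; return 0
ERROR != 0, so the rewrite changes behavior.
verdict: not equivalent; witness: a=-3, b=-4, c=-1


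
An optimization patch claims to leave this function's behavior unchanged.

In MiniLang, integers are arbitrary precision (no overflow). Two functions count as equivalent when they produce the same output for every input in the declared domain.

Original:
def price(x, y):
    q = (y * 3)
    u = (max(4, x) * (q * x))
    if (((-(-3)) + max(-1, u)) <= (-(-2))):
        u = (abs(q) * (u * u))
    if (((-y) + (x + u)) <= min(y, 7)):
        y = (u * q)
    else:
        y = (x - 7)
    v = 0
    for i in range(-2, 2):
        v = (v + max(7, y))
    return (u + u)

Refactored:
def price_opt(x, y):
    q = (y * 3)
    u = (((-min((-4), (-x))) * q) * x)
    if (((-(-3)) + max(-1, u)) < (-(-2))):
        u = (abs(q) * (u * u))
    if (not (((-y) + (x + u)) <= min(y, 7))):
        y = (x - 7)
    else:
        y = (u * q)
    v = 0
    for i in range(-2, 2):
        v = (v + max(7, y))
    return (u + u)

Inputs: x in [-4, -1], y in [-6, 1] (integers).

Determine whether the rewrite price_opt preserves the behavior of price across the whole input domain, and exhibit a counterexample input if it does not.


At x=-4, y=1: price gives 13824, price_opt gives -96.
verdict: not equivalent; witness: x=-4, y=1


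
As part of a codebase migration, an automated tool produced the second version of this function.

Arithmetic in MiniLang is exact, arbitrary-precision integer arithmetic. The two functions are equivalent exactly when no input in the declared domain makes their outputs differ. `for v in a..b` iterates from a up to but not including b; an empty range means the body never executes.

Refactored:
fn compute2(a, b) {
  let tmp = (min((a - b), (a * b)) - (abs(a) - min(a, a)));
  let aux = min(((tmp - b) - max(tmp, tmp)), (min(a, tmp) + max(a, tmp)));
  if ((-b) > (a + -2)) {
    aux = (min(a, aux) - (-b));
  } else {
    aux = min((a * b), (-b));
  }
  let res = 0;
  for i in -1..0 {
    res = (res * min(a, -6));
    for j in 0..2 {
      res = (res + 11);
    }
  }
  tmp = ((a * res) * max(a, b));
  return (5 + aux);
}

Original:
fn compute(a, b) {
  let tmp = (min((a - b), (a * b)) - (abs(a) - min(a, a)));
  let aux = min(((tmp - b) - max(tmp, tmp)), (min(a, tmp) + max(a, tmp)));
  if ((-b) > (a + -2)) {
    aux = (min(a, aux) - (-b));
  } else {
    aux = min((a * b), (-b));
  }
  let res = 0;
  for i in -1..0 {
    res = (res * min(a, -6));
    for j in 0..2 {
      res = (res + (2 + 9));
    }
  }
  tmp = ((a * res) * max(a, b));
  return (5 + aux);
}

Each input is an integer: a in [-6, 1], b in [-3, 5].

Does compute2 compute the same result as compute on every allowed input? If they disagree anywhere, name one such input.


The two are interchangeable: arithmetic usage differs; also constant usage differs, and every declared input agrees.
Tracing a=1, b=2: compute: tmp=-1, then aux=-2, then ((-b) > (a + -2)) is false, then aux=-2, then res=0, then (i=-1), then res=0, then (j=0), then res=11, then (j=1), then res=22, then tmp=44, then returns 3 | compute2: tmp=-1, then aux=-2, then ((-b) > (a + -2)) is false, then aux=-2, then res=0, then (i=-1), then res=0, then (j=0), then res=11, then (j=1), then res=22, then tmp=44, then returns 3 — matching result 3.
Every one of the 72 inputs gives matching results.
verdict: equivalent


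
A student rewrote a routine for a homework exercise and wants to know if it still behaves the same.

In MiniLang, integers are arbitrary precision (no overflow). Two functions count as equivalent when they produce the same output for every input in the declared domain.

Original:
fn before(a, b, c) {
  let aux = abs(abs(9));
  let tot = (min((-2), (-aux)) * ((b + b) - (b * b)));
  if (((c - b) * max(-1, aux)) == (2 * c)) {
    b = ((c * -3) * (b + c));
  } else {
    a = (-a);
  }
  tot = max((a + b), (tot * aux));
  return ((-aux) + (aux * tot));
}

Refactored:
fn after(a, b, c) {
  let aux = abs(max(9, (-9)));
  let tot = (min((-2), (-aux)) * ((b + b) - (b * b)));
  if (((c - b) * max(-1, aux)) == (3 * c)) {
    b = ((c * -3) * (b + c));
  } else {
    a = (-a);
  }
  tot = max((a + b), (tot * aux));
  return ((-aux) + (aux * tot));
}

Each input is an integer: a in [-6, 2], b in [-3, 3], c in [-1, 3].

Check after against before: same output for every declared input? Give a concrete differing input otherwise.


Take a=-6, b=2, c=3.
before: aux := 9 | tot := 0 | (((c - b) * max(-1, aux)) == (2 * c)): false | a := 6 | tot := 8 | result 63
after: aux := 9 | tot := 0 | (((c - b) * max(-1, aux)) == (3 * c)): true | b := -45 | tot := 0 | result -9
63 against -9: the behavior changed.
verdict: not equivalent; witness: a=-6, b=2, c=3


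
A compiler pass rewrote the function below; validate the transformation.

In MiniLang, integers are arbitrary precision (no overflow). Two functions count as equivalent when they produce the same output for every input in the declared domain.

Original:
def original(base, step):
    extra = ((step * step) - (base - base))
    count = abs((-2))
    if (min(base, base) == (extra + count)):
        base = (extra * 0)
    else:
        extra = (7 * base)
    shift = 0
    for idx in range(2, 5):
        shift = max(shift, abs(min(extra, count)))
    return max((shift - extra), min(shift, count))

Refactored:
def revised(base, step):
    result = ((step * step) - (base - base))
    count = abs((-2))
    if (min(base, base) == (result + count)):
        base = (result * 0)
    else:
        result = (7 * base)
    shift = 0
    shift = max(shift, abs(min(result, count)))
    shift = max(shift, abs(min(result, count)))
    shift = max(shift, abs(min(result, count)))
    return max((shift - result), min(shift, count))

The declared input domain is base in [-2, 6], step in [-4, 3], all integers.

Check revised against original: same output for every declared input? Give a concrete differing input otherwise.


Although min/max/abs usage differs; and loop structure differs; and statement counts differ; and local variable names differ, 72/72 inputs agree.
verdict: equivalent


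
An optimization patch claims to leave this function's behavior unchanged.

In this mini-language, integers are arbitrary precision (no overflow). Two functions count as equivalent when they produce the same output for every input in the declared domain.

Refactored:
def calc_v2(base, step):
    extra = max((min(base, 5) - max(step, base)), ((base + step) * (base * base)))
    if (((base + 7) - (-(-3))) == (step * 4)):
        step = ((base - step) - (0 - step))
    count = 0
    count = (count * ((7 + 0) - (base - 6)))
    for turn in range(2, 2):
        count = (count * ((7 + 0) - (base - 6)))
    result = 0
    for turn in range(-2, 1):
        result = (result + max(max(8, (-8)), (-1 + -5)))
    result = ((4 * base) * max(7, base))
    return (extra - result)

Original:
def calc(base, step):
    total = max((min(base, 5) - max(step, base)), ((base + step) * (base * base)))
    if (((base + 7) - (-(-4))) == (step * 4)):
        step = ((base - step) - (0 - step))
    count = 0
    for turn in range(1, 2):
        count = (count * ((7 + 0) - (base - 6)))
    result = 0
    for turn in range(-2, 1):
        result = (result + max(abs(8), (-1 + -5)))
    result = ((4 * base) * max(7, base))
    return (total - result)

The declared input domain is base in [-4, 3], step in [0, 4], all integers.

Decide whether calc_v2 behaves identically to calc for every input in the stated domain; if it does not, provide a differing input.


The edit looks behavioral (`-4` became `-3`), but over these ranges it never changes the outcome; all 40 inputs agree.
verdict: equivalent


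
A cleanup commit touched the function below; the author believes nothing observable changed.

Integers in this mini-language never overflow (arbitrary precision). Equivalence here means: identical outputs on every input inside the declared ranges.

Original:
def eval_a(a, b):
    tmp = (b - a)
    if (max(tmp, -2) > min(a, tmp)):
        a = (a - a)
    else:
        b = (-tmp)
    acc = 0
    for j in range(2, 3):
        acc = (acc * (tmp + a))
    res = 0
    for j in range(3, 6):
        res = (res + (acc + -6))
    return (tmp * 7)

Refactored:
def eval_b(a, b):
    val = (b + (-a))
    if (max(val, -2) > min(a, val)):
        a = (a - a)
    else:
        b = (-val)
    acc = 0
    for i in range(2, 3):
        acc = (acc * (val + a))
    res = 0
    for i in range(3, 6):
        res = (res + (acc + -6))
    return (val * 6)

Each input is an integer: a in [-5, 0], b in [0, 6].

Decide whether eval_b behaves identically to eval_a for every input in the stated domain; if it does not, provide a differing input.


At a=-5, b=0: eval_a gives 35, eval_b gives 30.
verdict: not equivalent; witness: a=-5, b=0


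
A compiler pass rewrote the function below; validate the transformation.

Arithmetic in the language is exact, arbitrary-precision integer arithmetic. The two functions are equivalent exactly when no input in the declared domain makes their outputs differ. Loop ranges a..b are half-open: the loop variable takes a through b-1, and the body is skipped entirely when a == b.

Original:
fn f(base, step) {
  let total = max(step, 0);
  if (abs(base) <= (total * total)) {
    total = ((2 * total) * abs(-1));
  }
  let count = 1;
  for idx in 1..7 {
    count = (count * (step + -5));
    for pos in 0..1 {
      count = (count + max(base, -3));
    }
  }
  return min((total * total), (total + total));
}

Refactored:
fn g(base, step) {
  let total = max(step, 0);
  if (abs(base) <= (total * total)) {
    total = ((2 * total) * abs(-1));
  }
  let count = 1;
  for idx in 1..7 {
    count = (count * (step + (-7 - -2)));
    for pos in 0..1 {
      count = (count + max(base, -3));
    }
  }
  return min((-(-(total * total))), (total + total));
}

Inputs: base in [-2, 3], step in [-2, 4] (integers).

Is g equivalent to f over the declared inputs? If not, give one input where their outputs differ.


Side by side, the visible changes include: constant usage differs; also arithmetic usage differs.
Spot check at base=0, step=0 — f: total=0, then (abs(base) <= (total * total)) is true, then total=0, then count=1, then (idx=1), then count=-5, then (pos=0), then count=-5, then (idx=2), then count=25, then (pos=0), then count=25, then (idx=3), then count=-125, then (pos=0), then count=-125, then (idx=4), then count=625, then (pos=0), then count=625, then (idx=5), then count=-3125, then (pos=0), then count=-3125, then (idx=6), then count=15625, then (pos=0), then count=15625, then returns 0. g: total=0, then (abs(base) <= (total * total)) is true, then total=0, then count=1, then (idx=1), then count=-5, then (pos=0), then count=-5, then (idx=2), then count=25, then (pos=0), then count=25, then (idx=3), then count=-125, then (pos=0), then count=-125, then (idx=4), then count=625, then (pos=0), then count=625, then (idx=5), then count=-3125, then (pos=0), then count=-3125, then (idx=6), then count=15625, then (pos=0), then count=15625, then returns 0. Both give 0.
Every one of the 42 inputs gives matching results.
verdict: equivalent


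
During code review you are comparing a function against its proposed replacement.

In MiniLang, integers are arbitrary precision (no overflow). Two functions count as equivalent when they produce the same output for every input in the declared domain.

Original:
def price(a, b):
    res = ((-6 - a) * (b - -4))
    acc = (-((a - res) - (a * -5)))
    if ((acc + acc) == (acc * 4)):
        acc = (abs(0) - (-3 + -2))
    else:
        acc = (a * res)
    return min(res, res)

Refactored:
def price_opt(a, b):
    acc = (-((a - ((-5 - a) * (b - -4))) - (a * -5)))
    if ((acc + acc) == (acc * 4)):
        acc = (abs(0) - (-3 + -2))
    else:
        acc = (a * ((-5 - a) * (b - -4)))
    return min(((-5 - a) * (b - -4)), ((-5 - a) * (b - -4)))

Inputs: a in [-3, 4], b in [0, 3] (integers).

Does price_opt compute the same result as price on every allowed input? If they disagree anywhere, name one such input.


There is a counterexample at a=-3, b=0: -12 on one side, -8 on the other.
price: res = -12; acc = 6; ((acc + acc) == (acc * 4)) -> false; acc = 36; return -12
price_opt: acc = 10; ((acc + acc) == (acc * 4)) -> false; acc = 24; return -8
verdict: not equivalent; witness: a=-3, b=0


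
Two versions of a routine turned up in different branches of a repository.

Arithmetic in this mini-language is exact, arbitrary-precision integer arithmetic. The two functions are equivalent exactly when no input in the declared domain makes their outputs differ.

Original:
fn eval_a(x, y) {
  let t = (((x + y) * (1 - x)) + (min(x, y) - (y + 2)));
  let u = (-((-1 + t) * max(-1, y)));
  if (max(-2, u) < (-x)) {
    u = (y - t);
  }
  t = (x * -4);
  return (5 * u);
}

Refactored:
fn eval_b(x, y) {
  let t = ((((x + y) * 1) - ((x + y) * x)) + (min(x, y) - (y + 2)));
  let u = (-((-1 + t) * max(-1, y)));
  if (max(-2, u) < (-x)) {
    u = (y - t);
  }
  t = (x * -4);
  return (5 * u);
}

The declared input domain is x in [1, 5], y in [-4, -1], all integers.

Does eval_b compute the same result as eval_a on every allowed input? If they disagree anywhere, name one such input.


Equivalent — the differences include arithmetic usage differs, yet no declared input distinguishes the two.
One worked example (x=1, y=-2) — eval_a: t=-2, then u=-3, then (max(-2, u) < (-x)) is true, then u=0, then t=-4, then returns 0; eval_b: t=-2, then u=-3, then (max(-2, u) < (-x)) is true, then u=0, then t=-4, then returns 0; agreement on 0.
Every one of the 20 inputs gives matching results.
verdict: equivalent
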